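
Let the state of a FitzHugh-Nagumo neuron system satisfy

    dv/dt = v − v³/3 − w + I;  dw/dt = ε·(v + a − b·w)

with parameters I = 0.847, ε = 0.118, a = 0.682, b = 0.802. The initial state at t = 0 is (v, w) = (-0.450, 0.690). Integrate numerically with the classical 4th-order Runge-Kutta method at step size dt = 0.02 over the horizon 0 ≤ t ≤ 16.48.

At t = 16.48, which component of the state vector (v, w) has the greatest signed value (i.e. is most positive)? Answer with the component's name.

t=0.000: state=(-0.450, 0.690)
step 1 (dt=0.02): k1=(-0.263, -0.038), k2=(-0.264, -0.038), k3=(-0.264, -0.038), k4=(-0.266, -0.038); state += dt/6·(k1+2k2+2k3+k4)
t=0.020: state=(-0.455, 0.689)
t=0.040: state=(-0.461, 0.688)
t=0.060: state=(-0.466, 0.688)
continuing one RK4 step at a time; state shown every 50 steps (Δt=1):
t=1.000: state=(-0.797, 0.635)
t=2.000: state=(-1.195, 0.541)
t=3.000: state=(-1.386, 0.422)
t=4.000: state=(-1.388, 0.303)
t=5.000: state=(-1.316, 0.200)
t=6.000: state=(-1.213, 0.116)
t=7.000: state=(-1.090, 0.053)
t=8.000: state=(-0.937, 0.010)
t=9.000: state=(-0.728, -0.008)
t=10.000: state=(-0.381, 0.005)
t=11.000: state=(0.379, 0.076)
t=12.000: state=(1.599, 0.261)
t=13.000: state=(1.882, 0.518)
t=14.000: state=(1.816, 0.757)
t=15.000: state=(1.722, 0.965)
t=16.000: state=(1.624, 1.142)
t=16.480: state=(1.576, 1.218)
compare at T: v=1.576, w=1.218

largest component: v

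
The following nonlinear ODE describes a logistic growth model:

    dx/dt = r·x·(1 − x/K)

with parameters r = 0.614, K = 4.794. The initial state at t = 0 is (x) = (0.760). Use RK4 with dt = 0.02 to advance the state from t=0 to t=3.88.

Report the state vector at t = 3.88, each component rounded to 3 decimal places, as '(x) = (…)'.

t=0.000: state=(0.760)
step 1 (dt=0.02): k1=(0.393), k2=(0.394), k3=(0.394), k4=(0.396); state += dt/6·(k1+2k2+2k3+k4)
t=0.020: state=(0.768)
t=0.040: state=(0.776)
t=0.060: state=(0.784)
continuing one RK4 step at a time; state shown every 10 steps (Δt=0.2):
t=0.200: state=(0.842)
t=0.400: state=(0.931)
t=0.600: state=(1.026)
t=0.800: state=(1.129)
t=1.000: state=(1.238)
t=1.200: state=(1.354)
t=1.400: state=(1.476)
t=1.600: state=(1.605)
t=1.800: state=(1.738)
t=2.000: state=(1.877)
t=2.200: state=(2.019)
t=2.400: state=(2.163)
t=2.600: state=(2.310)
t=2.800: state=(2.457)
t=3.000: state=(2.604)
t=3.200: state=(2.749)
t=3.400: state=(2.891)
t=3.600: state=(3.030)
t=3.800: state=(3.165)
t=3.880: state=(3.217)

(x) = (3.217)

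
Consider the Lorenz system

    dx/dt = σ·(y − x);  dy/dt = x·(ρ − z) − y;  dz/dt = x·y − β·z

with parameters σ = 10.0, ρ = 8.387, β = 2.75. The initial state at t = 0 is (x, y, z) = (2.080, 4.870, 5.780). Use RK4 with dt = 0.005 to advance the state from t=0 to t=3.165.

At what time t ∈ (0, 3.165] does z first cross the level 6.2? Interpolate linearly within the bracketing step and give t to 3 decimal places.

t = 0.162

t=0.000: state=(2.080, 4.870, 5.780)
step 1 (dt=0.005): k1=(27.900, 0.553, -5.765), k2=(27.216, 0.764, -5.383), k3=(27.239, 0.757, -5.393), k4=(26.576, 0.964, -5.020); state += dt/6·(k1+2k2+2k3+k4)
t=0.005: state=(2.216, 4.874, 5.753)
t=0.010: state=(2.346, 4.880, 5.730)
t=0.015: state=(2.470, 4.887, 5.710)
t=0.160: state=(4.594, 5.512, 6.184)
next step: t=0.165: state=(4.639, 5.535, 6.227) — z has crossed 6.2
linear interpolation between t=0.160 (6.18442) and t=0.165 (6.22658) → t≈0.162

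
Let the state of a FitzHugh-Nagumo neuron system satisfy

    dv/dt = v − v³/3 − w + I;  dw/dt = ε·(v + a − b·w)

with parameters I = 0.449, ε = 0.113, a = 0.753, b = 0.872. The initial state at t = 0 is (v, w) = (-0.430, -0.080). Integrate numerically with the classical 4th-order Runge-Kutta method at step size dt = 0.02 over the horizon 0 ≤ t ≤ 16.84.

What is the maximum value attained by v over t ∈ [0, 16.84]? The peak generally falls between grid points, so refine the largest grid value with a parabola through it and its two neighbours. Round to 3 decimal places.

t=0.000: state=(-0.430, -0.080)
step 1 (dt=0.02): k1=(0.126, 0.044), k2=(0.126, 0.044), k3=(0.126, 0.044), k4=(0.127, 0.045); state += dt/6·(k1+2k2+2k3+k4)
t=0.020: state=(-0.427, -0.079)
t=0.040: state=(-0.425, -0.078)
t=0.060: state=(-0.422, -0.077)
continuing one RK4 step at a time; state shown every 50 steps (Δt=1):
t=1.000: state=(-0.264, -0.030)
t=2.000: state=(0.060, 0.041)
t=3.000: state=(0.750, 0.159)
t=4.000: state=(1.522, 0.352)
t=5.000: state=(1.677, 0.577)
t=6.000: state=(1.603, 0.781)
t=7.000: state=(1.491, 0.955)
t=8.000: state=(1.365, 1.100)
t=9.000: state=(1.222, 1.217)
t=10.000: state=(1.050, 1.306)
t=11.000: state=(0.820, 1.366)
t=12.000: state=(0.438, 1.388)
t=13.000: state=(-0.415, 1.347)
t=14.000: state=(-1.721, 1.180)
t=15.000: state=(-1.950, 0.946)
t=16.000: state=(-1.889, 0.731)
t=16.840: state=(-1.825, 0.573)
largest grid value and its neighbours: v(4.860)=1.67783, v(4.880)=1.67791, v(4.900)=1.67791
parabola through these three points peaks at t≈4.889 with v≈1.67792

max v = 1.678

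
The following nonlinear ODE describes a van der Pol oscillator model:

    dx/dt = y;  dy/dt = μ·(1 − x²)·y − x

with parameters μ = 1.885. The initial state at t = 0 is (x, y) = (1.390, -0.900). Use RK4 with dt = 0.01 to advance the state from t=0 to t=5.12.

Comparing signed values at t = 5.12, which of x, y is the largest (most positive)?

largest component: y

t=0.000: state=(1.390, -0.900)
step 1 (dt=0.01): k1=(-0.900, 0.191), k2=(-0.899, 0.173), k3=(-0.899, 0.173), k4=(-0.898, 0.155); state += dt/6·(k1+2k2+2k3+k4)
t=0.010: state=(1.381, -0.898)
t=0.020: state=(1.372, -0.897)
t=0.030: state=(1.363, -0.896)
continuing one RK4 step at a time; state shown every 20 steps (Δt=0.2):
t=0.200: state=(1.210, -0.925)
t=0.400: state=(1.013, -1.059)
t=0.600: state=(0.777, -1.325)
t=0.800: state=(0.469, -1.802)
t=1.000: state=(0.034, -2.611)
t=1.200: state=(-0.591, -3.606)
t=1.400: state=(-1.332, -3.455)
t=1.600: state=(-1.849, -1.619)
t=1.800: state=(-2.024, -0.318)
t=2.000: state=(-2.033, 0.141)
t=2.200: state=(-1.988, 0.285)
t=2.400: state=(-1.925, 0.340)
t=2.600: state=(-1.853, 0.372)
t=2.800: state=(-1.776, 0.401)
t=3.000: state=(-1.693, 0.433)
t=3.200: state=(-1.603, 0.471)
t=3.400: state=(-1.504, 0.518)
t=3.600: state=(-1.394, 0.581)
t=3.800: state=(-1.270, 0.666)
t=4.000: state=(-1.125, 0.787)
t=4.200: state=(-0.951, 0.969)
t=4.400: state=(-0.731, 1.258)
t=4.600: state=(-0.435, 1.740)
t=4.800: state=(-0.014, 2.530)
t=5.000: state=(0.591, 3.485)
t=5.120: state=(1.025, 3.660)
compare at T: x=1.025, y=3.660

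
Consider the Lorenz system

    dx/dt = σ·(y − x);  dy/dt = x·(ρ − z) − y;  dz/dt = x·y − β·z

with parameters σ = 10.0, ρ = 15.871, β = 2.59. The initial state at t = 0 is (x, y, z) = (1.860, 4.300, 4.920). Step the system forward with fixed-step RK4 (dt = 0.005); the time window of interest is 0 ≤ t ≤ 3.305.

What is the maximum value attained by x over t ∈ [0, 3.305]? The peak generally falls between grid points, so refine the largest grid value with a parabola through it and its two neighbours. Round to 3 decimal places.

max x = 11.067

t=0.000: state=(1.860, 4.300, 4.920)
step 1 (dt=0.005): k1=(24.400, 16.069, -4.745), k2=(24.192, 16.719, -4.375), k3=(24.213, 16.710, -4.376), k4=(24.025, 17.354, -4.002); state += dt/6·(k1+2k2+2k3+k4)
t=0.005: state=(1.981, 4.384, 4.898)
t=0.010: state=(2.100, 4.473, 4.880)
t=0.015: state=(2.218, 4.570, 4.866)
continuing one RK4 step at a time; state shown every 40 steps (Δt=0.2):
t=0.200: state=(7.615, 11.349, 9.109)
t=0.400: state=(9.786, 6.251, 22.622)
t=0.600: state=(2.480, 0.545, 15.564)
t=0.800: state=(1.193, 1.338, 9.463)
t=1.000: state=(2.452, 3.665, 6.309)
t=1.200: state=(6.841, 10.040, 8.878)
t=1.400: state=(10.007, 7.877, 21.375)
t=1.600: state=(3.470, 1.257, 16.404)
t=1.800: state=(1.891, 2.076, 10.292)
t=2.000: state=(3.556, 5.118, 7.588)
t=2.200: state=(8.268, 10.881, 12.566)
t=2.400: state=(8.215, 5.267, 20.563)
t=2.600: state=(3.204, 2.012, 14.626)
t=2.800: state=(2.931, 3.618, 9.870)
t=3.000: state=(5.786, 7.938, 9.828)
t=3.200: state=(9.222, 9.208, 17.990)
t=3.305: state=(7.789, 5.411, 19.551)
largest grid value and its neighbours: x(0.325)=11.05197, x(0.330)=11.06559, x(0.335)=11.06482
parabola through these three points peaks at t≈0.332 with x≈11.06702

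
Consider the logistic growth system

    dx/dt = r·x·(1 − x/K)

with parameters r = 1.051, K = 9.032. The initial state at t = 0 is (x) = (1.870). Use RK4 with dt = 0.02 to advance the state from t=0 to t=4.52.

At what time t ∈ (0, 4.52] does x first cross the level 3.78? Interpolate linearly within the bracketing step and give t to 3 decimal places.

t = 0.965

t=0.000: state=(1.870)
step 1 (dt=0.02): k1=(1.558), k2=(1.568), k3=(1.568), k4=(1.578); state += dt/6·(k1+2k2+2k3+k4)
t=0.020: state=(1.901)
t=0.040: state=(1.933)
t=0.060: state=(1.965)
continuing one RK4 step at a time; state shown every 10 steps (Δt=0.2):
t=0.200: state=(2.201)
t=0.400: state=(2.569)
t=0.600: state=(2.972)
t=0.800: state=(3.406)
t=0.960: state=(3.769)
next step: t=0.980: state=(3.815) — x has crossed 3.78
linear interpolation between t=0.960 (3.76900) and t=0.980 (3.81524) → t≈0.965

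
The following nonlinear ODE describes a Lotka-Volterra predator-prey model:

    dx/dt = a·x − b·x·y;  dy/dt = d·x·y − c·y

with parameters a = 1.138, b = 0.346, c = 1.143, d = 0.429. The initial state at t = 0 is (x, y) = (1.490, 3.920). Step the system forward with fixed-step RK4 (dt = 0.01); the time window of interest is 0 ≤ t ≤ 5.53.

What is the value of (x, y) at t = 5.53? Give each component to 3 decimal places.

(x, y) = (1.539, 4.168)

t=0.000: state=(1.490, 3.920)
step 1 (dt=0.01): k1=(-0.325, -1.975), k2=(-0.320, -1.973), k3=(-0.320, -1.973), k4=(-0.314, -1.970); state += dt/6·(k1+2k2+2k3+k4)
t=0.010: state=(1.487, 3.900)
t=0.020: state=(1.484, 3.881)
t=0.030: state=(1.481, 3.861)
continuing one RK4 step at a time; state shown every 20 steps (Δt=0.2):
t=0.200: state=(1.446, 3.537)
t=0.400: state=(1.439, 3.184)
t=0.600: state=(1.466, 2.869)
t=0.800: state=(1.524, 2.594)
t=1.000: state=(1.612, 2.361)
t=1.200: state=(1.731, 2.167)
t=1.400: state=(1.881, 2.013)
t=1.600: state=(2.063, 1.896)
t=1.800: state=(2.279, 1.817)
t=2.000: state=(2.527, 1.777)
t=2.200: state=(2.807, 1.777)
t=2.400: state=(3.112, 1.822)
t=2.600: state=(3.434, 1.920)
t=2.800: state=(3.756, 2.080)
t=3.000: state=(4.053, 2.314)
t=3.200: state=(4.291, 2.635)
t=3.400: state=(4.428, 3.050)
t=3.600: state=(4.426, 3.552)
t=3.800: state=(4.264, 4.107)
t=4.000: state=(3.953, 4.654)
t=4.200: state=(3.538, 5.109)
t=4.400: state=(3.085, 5.400)
t=4.600: state=(2.654, 5.494)
t=4.800: state=(2.283, 5.400)
t=5.000: state=(1.988, 5.158)
t=5.200: state=(1.767, 4.818)
t=5.400: state=(1.611, 4.430)
t=5.530: state=(1.539, 4.168)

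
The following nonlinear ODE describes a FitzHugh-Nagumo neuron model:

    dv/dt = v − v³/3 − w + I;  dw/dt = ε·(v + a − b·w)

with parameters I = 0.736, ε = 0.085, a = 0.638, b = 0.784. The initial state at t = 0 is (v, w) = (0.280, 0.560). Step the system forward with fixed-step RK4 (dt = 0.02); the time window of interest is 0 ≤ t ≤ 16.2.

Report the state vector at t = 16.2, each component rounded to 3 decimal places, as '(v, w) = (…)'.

(v, w) = (-1.931, 1.209)

t=0.000: state=(0.280, 0.560)
step 1 (dt=0.02): k1=(0.449, 0.041), k2=(0.452, 0.041), k3=(0.452, 0.041), k4=(0.456, 0.041); state += dt/6·(k1+2k2+2k3+k4)
t=0.020: state=(0.289, 0.561)
t=0.040: state=(0.298, 0.562)
t=0.060: state=(0.308, 0.563)
continuing one RK4 step at a time; state shown every 50 steps (Δt=1):
t=1.000: state=(0.916, 0.623)
t=2.000: state=(1.527, 0.740)
t=3.000: state=(1.656, 0.878)
t=4.000: state=(1.616, 1.008)
t=5.000: state=(1.546, 1.126)
t=6.000: state=(1.468, 1.230)
t=7.000: state=(1.385, 1.320)
t=8.000: state=(1.297, 1.398)
t=9.000: state=(1.200, 1.463)
t=10.000: state=(1.089, 1.515)
t=11.000: state=(0.954, 1.554)
t=12.000: state=(0.770, 1.578)
t=13.000: state=(0.470, 1.580)
t=14.000: state=(-0.177, 1.547)
t=15.000: state=(-1.450, 1.434)
t=16.000: state=(-1.925, 1.247)
t=16.200: state=(-1.931, 1.209)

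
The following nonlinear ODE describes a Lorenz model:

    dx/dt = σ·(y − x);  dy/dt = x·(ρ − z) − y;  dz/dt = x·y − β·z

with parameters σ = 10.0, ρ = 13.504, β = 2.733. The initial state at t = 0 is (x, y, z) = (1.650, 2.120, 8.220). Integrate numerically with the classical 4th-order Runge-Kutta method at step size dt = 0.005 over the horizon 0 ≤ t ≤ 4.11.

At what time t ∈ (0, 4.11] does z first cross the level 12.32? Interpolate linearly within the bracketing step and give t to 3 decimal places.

t=0.000: state=(1.650, 2.120, 8.220)
step 1 (dt=0.005): k1=(4.700, 6.599, -18.967), k2=(4.747, 6.723, -18.785), k3=(4.749, 6.723, -18.786), k4=(4.799, 6.848, -18.604); state += dt/6·(k1+2k2+2k3+k4)
t=0.005: state=(1.674, 2.154, 8.126)
t=0.010: state=(1.698, 2.188, 8.034)
t=0.015: state=(1.723, 2.225, 7.944)
continuing one RK4 step at a time; state shown every 40 steps (Δt=0.2):
t=0.200: state=(3.311, 4.659, 6.030)
t=0.400: state=(7.253, 9.520, 9.701)
t=0.455: state=(8.371, 10.056, 12.311)
next step: t=0.460: state=(8.453, 10.051, 12.564) — z has crossed 12.32
linear interpolation between t=0.455 (12.31108) and t=0.460 (12.56403) → t≈0.455

t = 0.455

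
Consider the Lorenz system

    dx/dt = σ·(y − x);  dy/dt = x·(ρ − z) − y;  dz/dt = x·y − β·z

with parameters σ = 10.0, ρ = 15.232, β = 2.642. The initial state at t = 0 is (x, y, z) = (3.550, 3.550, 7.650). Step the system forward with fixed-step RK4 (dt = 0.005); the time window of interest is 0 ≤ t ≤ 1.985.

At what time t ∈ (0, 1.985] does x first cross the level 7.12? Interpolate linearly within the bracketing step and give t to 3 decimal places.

t=0.000: state=(3.550, 3.550, 7.650)
step 1 (dt=0.005): k1=(0.000, 23.366, -7.609), k2=(0.584, 23.375, -7.351), k3=(0.570, 23.384, -7.348), k4=(1.141, 23.401, -7.086); state += dt/6·(k1+2k2+2k3+k4)
t=0.005: state=(3.553, 3.667, 7.613)
t=0.010: state=(3.561, 3.784, 7.579)
t=0.015: state=(3.575, 3.902, 7.548)
continuing one RK4 step at a time; state shown every 20 steps (Δt=0.1):
t=0.100: state=(4.452, 6.075, 7.540)
t=0.200: state=(6.571, 9.055, 9.511)
t=0.220: state=(7.073, 9.599, 10.263)
next step: t=0.225: state=(7.199, 9.724, 10.471) — x has crossed 7.12
linear interpolation between t=0.220 (7.07319) and t=0.225 (7.19947) → t≈0.222

t = 0.222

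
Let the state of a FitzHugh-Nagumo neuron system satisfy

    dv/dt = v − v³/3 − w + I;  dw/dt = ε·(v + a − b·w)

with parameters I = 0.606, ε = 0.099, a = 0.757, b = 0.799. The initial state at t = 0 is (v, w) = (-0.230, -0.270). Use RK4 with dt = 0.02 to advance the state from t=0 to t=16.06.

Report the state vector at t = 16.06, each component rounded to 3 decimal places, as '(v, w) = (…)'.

t=0.000: state=(-0.230, -0.270)
step 1 (dt=0.02): k1=(0.650, 0.074), k2=(0.655, 0.074), k3=(0.656, 0.074), k4=(0.661, 0.075); state += dt/6·(k1+2k2+2k3+k4)
t=0.020: state=(-0.217, -0.269)
t=0.040: state=(-0.204, -0.267)
t=0.060: state=(-0.190, -0.265)
continuing one RK4 step at a time; state shown every 50 steps (Δt=1):
t=1.000: state=(0.785, -0.157)
t=2.000: state=(1.809, 0.061)
t=3.000: state=(1.888, 0.307)
t=4.000: state=(1.809, 0.532)
t=5.000: state=(1.716, 0.731)
t=6.000: state=(1.620, 0.907)
t=7.000: state=(1.520, 1.059)
t=8.000: state=(1.413, 1.190)
t=9.000: state=(1.296, 1.301)
t=10.000: state=(1.162, 1.391)
t=11.000: state=(0.998, 1.460)
t=12.000: state=(0.770, 1.506)
t=13.000: state=(0.378, 1.520)
t=14.000: state=(-0.524, 1.475)
t=15.000: state=(-1.772, 1.319)
t=16.000: state=(-1.953, 1.108)
t=16.060: state=(-1.951, 1.096)

(v, w) = (-1.951, 1.096)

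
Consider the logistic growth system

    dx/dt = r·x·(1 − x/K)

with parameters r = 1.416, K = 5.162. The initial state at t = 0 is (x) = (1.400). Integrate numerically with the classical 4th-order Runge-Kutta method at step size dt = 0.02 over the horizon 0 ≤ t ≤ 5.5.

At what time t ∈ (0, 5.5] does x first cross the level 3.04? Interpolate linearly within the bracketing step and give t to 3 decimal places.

t = 0.952

t=0.000: state=(1.400)
step 1 (dt=0.02): k1=(1.445), k2=(1.454), k3=(1.454), k4=(1.463); state += dt/6·(k1+2k2+2k3+k4)
t=0.020: state=(1.429)
t=0.040: state=(1.459)
t=0.060: state=(1.488)
continuing one RK4 step at a time; state shown every 10 steps (Δt=0.2):
t=0.200: state=(1.707)
t=0.400: state=(2.044)
t=0.600: state=(2.402)
t=0.800: state=(2.767)
t=0.940: state=(3.019)
next step: t=0.960: state=(3.054) — x has crossed 3.04
linear interpolation between t=0.940 (3.01880) and t=0.960 (3.05421) → t≈0.952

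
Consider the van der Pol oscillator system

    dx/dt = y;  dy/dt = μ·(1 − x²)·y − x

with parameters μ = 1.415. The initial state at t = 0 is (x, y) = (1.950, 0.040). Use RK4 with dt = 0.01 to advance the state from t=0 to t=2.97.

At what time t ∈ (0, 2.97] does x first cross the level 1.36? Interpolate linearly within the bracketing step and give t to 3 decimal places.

t=0.000: state=(1.950, 0.040)
step 1 (dt=0.01): k1=(0.040, -2.109), k2=(0.029, -2.067), k3=(0.030, -2.068), k4=(0.019, -2.027); state += dt/6·(k1+2k2+2k3+k4)
t=0.010: state=(1.950, 0.019)
t=0.020: state=(1.950, -0.001)
t=0.030: state=(1.950, -0.020)
continuing one RK4 step at a time; state shown every 10 steps (Δt=0.1):
t=0.100: state=(1.945, -0.134)
t=0.200: state=(1.925, -0.251)
t=0.300: state=(1.896, -0.332)
t=0.400: state=(1.859, -0.390)
t=0.500: state=(1.818, -0.435)
t=0.600: state=(1.773, -0.472)
t=0.700: state=(1.724, -0.504)
t=0.800: state=(1.672, -0.536)
t=0.900: state=(1.617, -0.567)
t=1.000: state=(1.558, -0.600)
t=1.100: state=(1.496, -0.637)
t=1.200: state=(1.431, -0.677)
t=1.300: state=(1.361, -0.723)
next step: t=1.310: state=(1.354, -0.728) — x has crossed 1.36
linear interpolation between t=1.300 (1.36093) and t=1.310 (1.35368) → t≈1.301

t = 1.301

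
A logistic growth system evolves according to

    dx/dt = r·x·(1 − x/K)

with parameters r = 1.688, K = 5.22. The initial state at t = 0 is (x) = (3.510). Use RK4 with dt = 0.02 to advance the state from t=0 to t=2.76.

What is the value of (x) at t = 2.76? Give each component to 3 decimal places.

(x) = (5.196)

t=0.000: state=(3.510)
step 1 (dt=0.02): k1=(1.941), k2=(1.929), k3=(1.930), k4=(1.918); state += dt/6·(k1+2k2+2k3+k4)
t=0.020: state=(3.549)
t=0.040: state=(3.587)
t=0.060: state=(3.624)
continuing one RK4 step at a time; state shown every 5 steps (Δt=0.1):
t=0.100: state=(3.698)
t=0.200: state=(3.874)
t=0.300: state=(4.035)
t=0.400: state=(4.183)
t=0.500: state=(4.316)
t=0.600: state=(4.435)
t=0.700: state=(4.541)
t=0.800: state=(4.635)
t=0.900: state=(4.717)
t=1.000: state=(4.789)
t=1.100: state=(4.851)
t=1.200: state=(4.905)
t=1.300: state=(4.951)
t=1.400: state=(4.991)
t=1.500: state=(5.025)
t=1.600: state=(5.055)
t=1.700: state=(5.080)
t=1.800: state=(5.101)
t=1.900: state=(5.119)
t=2.000: state=(5.134)
t=2.100: state=(5.148)
t=2.200: state=(5.159)
t=2.300: state=(5.168)
t=2.400: state=(5.176)
t=2.500: state=(5.183)
t=2.600: state=(5.189)
t=2.700: state=(5.193)
t=2.760: state=(5.196)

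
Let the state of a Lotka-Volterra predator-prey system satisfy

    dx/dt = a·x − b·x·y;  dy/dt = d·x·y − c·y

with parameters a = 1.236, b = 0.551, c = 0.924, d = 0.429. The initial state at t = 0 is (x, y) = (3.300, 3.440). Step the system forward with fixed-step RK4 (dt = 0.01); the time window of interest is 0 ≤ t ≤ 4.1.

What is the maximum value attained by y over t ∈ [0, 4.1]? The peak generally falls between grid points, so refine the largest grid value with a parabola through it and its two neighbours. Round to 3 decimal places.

t=0.000: state=(3.300, 3.440)
step 1 (dt=0.01): k1=(-2.176, 1.691), k2=(-2.184, 1.680), k3=(-2.184, 1.679), k4=(-2.192, 1.667); state += dt/6·(k1+2k2+2k3+k4)
t=0.010: state=(3.278, 3.457)
t=0.020: state=(3.256, 3.473)
t=0.030: state=(3.234, 3.490)
continuing one RK4 step at a time; state shown every 20 steps (Δt=0.2):
t=0.200: state=(2.844, 3.723)
t=0.400: state=(2.393, 3.873)
t=0.600: state=(1.996, 3.885)
t=0.800: state=(1.674, 3.778)
t=1.000: state=(1.428, 3.586)
t=1.200: state=(1.248, 3.342)
t=1.400: state=(1.122, 3.074)
t=1.600: state=(1.039, 2.803)
t=1.800: state=(0.991, 2.541)
t=2.000: state=(0.972, 2.298)
t=2.200: state=(0.978, 2.076)
t=2.400: state=(1.008, 1.879)
t=2.600: state=(1.059, 1.707)
t=2.800: state=(1.133, 1.558)
t=3.000: state=(1.231, 1.434)
t=3.200: state=(1.353, 1.331)
t=3.400: state=(1.504, 1.251)
t=3.600: state=(1.683, 1.192)
t=3.800: state=(1.894, 1.155)
t=4.000: state=(2.138, 1.141)
t=4.100: state=(2.272, 1.143)
largest grid value and its neighbours: y(0.510)=3.89619, y(0.520)=3.89623, y(0.530)=3.89595
parabola through these three points peaks at t≈0.516 with y≈3.89625

max y = 3.896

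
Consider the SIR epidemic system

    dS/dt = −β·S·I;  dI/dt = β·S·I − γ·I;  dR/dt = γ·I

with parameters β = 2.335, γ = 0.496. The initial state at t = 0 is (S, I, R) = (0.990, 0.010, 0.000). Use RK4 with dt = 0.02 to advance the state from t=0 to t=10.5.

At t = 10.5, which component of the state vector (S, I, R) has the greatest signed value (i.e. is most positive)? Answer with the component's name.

t=0.000: state=(0.990, 0.010, 0.000)
step 1 (dt=0.02): k1=(-0.023, 0.018, 0.005), k2=(-0.024, 0.018, 0.005), k3=(-0.024, 0.018, 0.005), k4=(-0.024, 0.019, 0.005); state += dt/6·(k1+2k2+2k3+k4)
t=0.020: state=(0.990, 0.010, 0.000)
t=0.040: state=(0.989, 0.011, 0.000)
t=0.060: state=(0.989, 0.011, 0.000)
continuing one RK4 step at a time; state shown every 25 steps (Δt=0.5):
t=0.500: state=(0.971, 0.025, 0.004)
t=1.000: state=(0.928, 0.058, 0.014)
t=1.500: state=(0.836, 0.128, 0.036)
t=2.000: state=(0.676, 0.243, 0.081)
t=2.500: state=(0.471, 0.371, 0.158)
t=3.000: state=(0.290, 0.449, 0.261)
t=3.500: state=(0.170, 0.456, 0.375)
t=4.000: state=(0.102, 0.415, 0.483)
t=4.500: state=(0.065, 0.356, 0.579)
t=5.000: state=(0.044, 0.296, 0.660)
t=5.500: state=(0.032, 0.241, 0.726)
t=6.000: state=(0.025, 0.195, 0.780)
t=6.500: state=(0.021, 0.156, 0.823)
t=7.000: state=(0.017, 0.124, 0.858)
t=7.500: state=(0.015, 0.099, 0.886)
t=8.000: state=(0.014, 0.079, 0.908)
t=8.500: state=(0.013, 0.062, 0.925)
t=9.000: state=(0.012, 0.049, 0.939)
t=9.500: state=(0.011, 0.039, 0.950)
t=10.000: state=(0.011, 0.031, 0.958)
t=10.500: state=(0.011, 0.024, 0.965)
compare at T: S=0.011, I=0.024, R=0.965

largest component: R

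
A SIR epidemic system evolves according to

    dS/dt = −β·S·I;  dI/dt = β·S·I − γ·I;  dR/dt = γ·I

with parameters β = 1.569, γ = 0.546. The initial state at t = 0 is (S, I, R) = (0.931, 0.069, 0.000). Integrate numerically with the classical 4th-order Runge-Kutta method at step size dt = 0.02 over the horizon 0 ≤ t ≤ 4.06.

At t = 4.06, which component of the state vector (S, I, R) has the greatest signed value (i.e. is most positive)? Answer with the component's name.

t=0.000: state=(0.931, 0.069, 0.000)
step 1 (dt=0.02): k1=(-0.101, 0.063, 0.038), k2=(-0.102, 0.064, 0.038), k3=(-0.102, 0.064, 0.038), k4=(-0.102, 0.064, 0.038); state += dt/6·(k1+2k2+2k3+k4)
t=0.020: state=(0.929, 0.070, 0.001)
t=0.040: state=(0.927, 0.072, 0.002)
t=0.060: state=(0.925, 0.073, 0.002)
continuing one RK4 step at a time; state shown every 10 steps (Δt=0.2):
t=0.200: state=(0.909, 0.083, 0.008)
t=0.400: state=(0.884, 0.098, 0.018)
t=0.600: state=(0.855, 0.116, 0.030)
t=0.800: state=(0.822, 0.135, 0.043)
t=1.000: state=(0.785, 0.155, 0.059)
t=1.200: state=(0.745, 0.177, 0.077)
t=1.400: state=(0.703, 0.199, 0.098)
t=1.600: state=(0.658, 0.221, 0.121)
t=1.800: state=(0.611, 0.242, 0.146)
t=2.000: state=(0.565, 0.261, 0.174)
t=2.200: state=(0.519, 0.278, 0.203)
t=2.400: state=(0.475, 0.291, 0.234)
t=2.600: state=(0.433, 0.301, 0.267)
t=2.800: state=(0.393, 0.307, 0.300)
t=3.000: state=(0.357, 0.309, 0.334)
t=3.200: state=(0.324, 0.309, 0.367)
t=3.400: state=(0.294, 0.305, 0.401)
t=3.600: state=(0.268, 0.299, 0.434)
t=3.800: state=(0.244, 0.290, 0.466)
t=4.000: state=(0.223, 0.280, 0.497)
t=4.060: state=(0.217, 0.276, 0.506)
compare at T: S=0.217, I=0.276, R=0.506

largest component: R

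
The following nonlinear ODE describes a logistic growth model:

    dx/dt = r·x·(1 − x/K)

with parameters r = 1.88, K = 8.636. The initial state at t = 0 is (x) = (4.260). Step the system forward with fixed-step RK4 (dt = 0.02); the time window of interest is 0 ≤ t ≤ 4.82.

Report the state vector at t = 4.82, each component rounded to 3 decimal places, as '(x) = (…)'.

t=0.000: state=(4.260)
step 1 (dt=0.02): k1=(4.058), k2=(4.059), k3=(4.059), k4=(4.059); state += dt/6·(k1+2k2+2k3+k4)
t=0.020: state=(4.341)
t=0.040: state=(4.422)
t=0.060: state=(4.503)
continuing one RK4 step at a time; state shown every 10 steps (Δt=0.2):
t=0.200: state=(5.064)
t=0.400: state=(5.818)
t=0.600: state=(6.481)
t=0.800: state=(7.031)
t=1.000: state=(7.466)
t=1.200: state=(7.797)
t=1.400: state=(8.042)
t=1.600: state=(8.219)
t=1.800: state=(8.345)
t=2.000: state=(8.434)
t=2.200: state=(8.496)
t=2.400: state=(8.540)
t=2.600: state=(8.570)
t=2.800: state=(8.590)
t=3.000: state=(8.605)
t=3.200: state=(8.614)
t=3.400: state=(8.621)
t=3.600: state=(8.626)
t=3.800: state=(8.629)
t=4.000: state=(8.631)
t=4.200: state=(8.633)
t=4.400: state=(8.634)
t=4.600: state=(8.634)
t=4.800: state=(8.635)
t=4.820: state=(8.635)

(x) = (8.635)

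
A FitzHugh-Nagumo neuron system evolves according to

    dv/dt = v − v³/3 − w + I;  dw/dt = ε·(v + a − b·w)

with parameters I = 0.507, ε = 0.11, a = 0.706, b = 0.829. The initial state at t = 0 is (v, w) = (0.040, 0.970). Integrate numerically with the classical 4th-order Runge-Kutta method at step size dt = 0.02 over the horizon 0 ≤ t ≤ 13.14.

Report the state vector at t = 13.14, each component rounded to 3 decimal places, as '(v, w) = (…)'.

t=0.000: state=(0.040, 0.970)
step 1 (dt=0.02): k1=(-0.423, -0.006), k2=(-0.427, -0.007), k3=(-0.427, -0.007), k4=(-0.431, -0.007); state += dt/6·(k1+2k2+2k3+k4)
t=0.020: state=(0.031, 0.970)
t=0.040: state=(0.023, 0.970)
t=0.060: state=(0.014, 0.970)
continuing one RK4 step at a time; state shown every 25 steps (Δt=0.5):
t=0.500: state=(-0.232, 0.960)
t=1.000: state=(-0.650, 0.932)
t=1.500: state=(-1.170, 0.880)
t=2.000: state=(-1.575, 0.803)
t=2.500: state=(-1.750, 0.715)
t=3.000: state=(-1.787, 0.626)
t=3.500: state=(-1.773, 0.540)
t=4.000: state=(-1.742, 0.460)
t=4.500: state=(-1.707, 0.384)
t=5.000: state=(-1.670, 0.314)
t=5.500: state=(-1.632, 0.250)
t=6.000: state=(-1.595, 0.190)
t=6.500: state=(-1.558, 0.134)
t=7.000: state=(-1.520, 0.084)
t=7.500: state=(-1.483, 0.037)
t=8.000: state=(-1.446, -0.005)
t=8.500: state=(-1.409, -0.044)
t=9.000: state=(-1.372, -0.079)
t=9.500: state=(-1.335, -0.110)
t=10.000: state=(-1.297, -0.138)
t=10.500: state=(-1.259, -0.162)
t=11.000: state=(-1.221, -0.184)
t=11.500: state=(-1.183, -0.202)
t=12.000: state=(-1.143, -0.218)
t=12.500: state=(-1.103, -0.231)
t=13.000: state=(-1.061, -0.241)
t=13.140: state=(-1.049, -0.243)

(v, w) = (-1.049, -0.243)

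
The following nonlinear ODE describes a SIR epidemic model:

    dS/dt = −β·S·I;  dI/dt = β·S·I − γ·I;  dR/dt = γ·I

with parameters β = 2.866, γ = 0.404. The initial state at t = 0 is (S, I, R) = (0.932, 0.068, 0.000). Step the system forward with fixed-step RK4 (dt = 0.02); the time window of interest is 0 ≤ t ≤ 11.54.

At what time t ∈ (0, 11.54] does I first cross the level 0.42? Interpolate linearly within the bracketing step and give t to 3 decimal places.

t=0.000: state=(0.932, 0.068, 0.000)
step 1 (dt=0.02): k1=(-0.182, 0.154, 0.027), k2=(-0.185, 0.157, 0.028), k3=(-0.185, 0.157, 0.028), k4=(-0.189, 0.161, 0.029); state += dt/6·(k1+2k2+2k3+k4)
t=0.020: state=(0.928, 0.071, 0.001)
t=0.040: state=(0.924, 0.074, 0.001)
t=0.060: state=(0.920, 0.078, 0.002)
continuing one RK4 step at a time; state shown every 25 steps (Δt=0.5):
t=0.500: state=(0.783, 0.193, 0.025)
t=1.000: state=(0.513, 0.403, 0.084)
t=1.040: state=(0.490, 0.420, 0.091)
next step: t=1.060: state=(0.478, 0.428, 0.094) — I has crossed 0.42
linear interpolation between t=1.040 (0.41955) and t=1.060 (0.42787) → t≈1.041

t = 1.041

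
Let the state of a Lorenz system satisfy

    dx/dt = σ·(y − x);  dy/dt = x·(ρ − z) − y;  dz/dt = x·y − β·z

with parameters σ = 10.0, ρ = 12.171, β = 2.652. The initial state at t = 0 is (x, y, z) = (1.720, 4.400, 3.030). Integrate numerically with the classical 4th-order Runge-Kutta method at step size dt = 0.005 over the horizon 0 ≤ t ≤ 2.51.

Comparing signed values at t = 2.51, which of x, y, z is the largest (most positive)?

t=0.000: state=(1.720, 4.400, 3.030)
step 1 (dt=0.005): k1=(26.800, 11.323, -0.468), k2=(26.413, 11.909, -0.119), k3=(26.437, 11.897, -0.123), k4=(26.073, 12.472, 0.226); state += dt/6·(k1+2k2+2k3+k4)
t=0.005: state=(1.852, 4.460, 3.029)
t=0.010: state=(1.981, 4.525, 3.032)
t=0.015: state=(2.107, 4.595, 3.039)
continuing one RK4 step at a time; state shown every 20 steps (Δt=0.1):
t=0.100: state=(4.089, 6.465, 3.757)
t=0.200: state=(6.690, 9.438, 6.754)
t=0.300: state=(9.015, 10.454, 12.454)
t=0.400: state=(8.820, 6.960, 16.771)
t=0.500: state=(6.070, 3.005, 16.039)
t=0.600: state=(3.496, 1.573, 13.174)
t=0.700: state=(2.219, 1.505, 10.460)
t=0.800: state=(1.897, 1.898, 8.317)
t=0.900: state=(2.139, 2.605, 6.771)
t=1.000: state=(2.825, 3.741, 5.881)
t=1.100: state=(3.997, 5.434, 5.890)
t=1.200: state=(5.666, 7.509, 7.309)
t=1.300: state=(7.418, 8.868, 10.478)
t=1.400: state=(8.104, 7.861, 13.992)
t=1.500: state=(6.980, 5.188, 15.115)
t=1.600: state=(5.079, 3.307, 13.766)
t=1.700: state=(3.700, 2.749, 11.668)
t=1.800: state=(3.148, 2.958, 9.777)
t=1.900: state=(3.251, 3.621, 8.407)
t=2.000: state=(3.853, 4.677, 7.736)
t=2.100: state=(4.866, 6.042, 7.999)
t=2.200: state=(6.101, 7.309, 9.409)
t=2.300: state=(7.057, 7.637, 11.658)
t=2.400: state=(7.090, 6.564, 13.461)
t=2.500: state=(6.159, 4.963, 13.679)
t=2.510: state=(6.038, 4.824, 13.616)
compare at T: x=6.038, y=4.824, z=13.616

largest component: z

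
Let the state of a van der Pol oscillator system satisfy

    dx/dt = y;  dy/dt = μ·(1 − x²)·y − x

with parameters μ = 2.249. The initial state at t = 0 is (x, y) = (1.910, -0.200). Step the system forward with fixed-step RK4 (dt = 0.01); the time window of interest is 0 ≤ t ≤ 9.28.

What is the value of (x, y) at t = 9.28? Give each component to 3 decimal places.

t=0.000: state=(1.910, -0.200)
step 1 (dt=0.01): k1=(-0.200, -0.719), k2=(-0.204, -0.698), k3=(-0.203, -0.699), k4=(-0.207, -0.679); state += dt/6·(k1+2k2+2k3+k4)
t=0.010: state=(1.908, -0.207)
t=0.020: state=(1.906, -0.214)
t=0.030: state=(1.904, -0.220)
continuing one RK4 step at a time; state shown every 50 steps (Δt=0.5):
t=0.500: state=(1.764, -0.342)
t=1.000: state=(1.575, -0.418)
t=1.500: state=(1.338, -0.547)
t=2.000: state=(1.001, -0.852)
t=2.500: state=(0.369, -1.923)
t=3.000: state=(-1.246, -3.901)
t=3.500: state=(-2.021, 0.002)
t=4.000: state=(-1.914, 0.298)
t=4.500: state=(-1.751, 0.352)
t=5.000: state=(-1.559, 0.426)
t=5.500: state=(-1.316, 0.562)
t=6.000: state=(-0.966, 0.894)
t=6.500: state=(-0.289, 2.097)
t=7.000: state=(1.396, 3.596)
t=7.500: state=(2.020, -0.072)
t=8.000: state=(1.902, -0.303)
t=8.500: state=(1.737, -0.357)
t=9.000: state=(1.541, -0.433)
t=9.280: state=(1.411, -0.501)

(x, y) = (1.411, -0.501)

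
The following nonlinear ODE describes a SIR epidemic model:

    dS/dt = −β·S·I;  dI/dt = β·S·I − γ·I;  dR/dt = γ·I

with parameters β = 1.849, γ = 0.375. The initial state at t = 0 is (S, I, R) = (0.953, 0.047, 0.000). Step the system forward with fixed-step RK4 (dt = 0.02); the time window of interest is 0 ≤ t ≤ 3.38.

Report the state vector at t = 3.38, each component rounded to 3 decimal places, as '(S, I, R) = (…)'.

(S, I, R) = (0.150, 0.475, 0.375)

t=0.000: state=(0.953, 0.047, 0.000)
step 1 (dt=0.02): k1=(-0.083, 0.065, 0.018), k2=(-0.084, 0.066, 0.018), k3=(-0.084, 0.066, 0.018), k4=(-0.085, 0.067, 0.018); state += dt/6·(k1+2k2+2k3+k4)
t=0.020: state=(0.951, 0.048, 0.000)
t=0.040: state=(0.950, 0.050, 0.001)
t=0.060: state=(0.948, 0.051, 0.001)
continuing one RK4 step at a time; state shown every 10 steps (Δt=0.2):
t=0.200: state=(0.934, 0.062, 0.004)
t=0.400: state=(0.910, 0.081, 0.009)
t=0.600: state=(0.880, 0.104, 0.016)
t=0.800: state=(0.842, 0.133, 0.025)
t=1.000: state=(0.797, 0.167, 0.036)
t=1.200: state=(0.744, 0.206, 0.050)
t=1.400: state=(0.684, 0.249, 0.067)
t=1.600: state=(0.618, 0.294, 0.088)
t=1.800: state=(0.550, 0.338, 0.111)
t=2.000: state=(0.482, 0.380, 0.138)
t=2.200: state=(0.416, 0.416, 0.168)
t=2.400: state=(0.354, 0.445, 0.201)
t=2.600: state=(0.299, 0.466, 0.235)
t=2.800: state=(0.251, 0.478, 0.270)
t=3.000: state=(0.210, 0.483, 0.306)
t=3.200: state=(0.176, 0.481, 0.343)
t=3.380: state=(0.150, 0.475, 0.375)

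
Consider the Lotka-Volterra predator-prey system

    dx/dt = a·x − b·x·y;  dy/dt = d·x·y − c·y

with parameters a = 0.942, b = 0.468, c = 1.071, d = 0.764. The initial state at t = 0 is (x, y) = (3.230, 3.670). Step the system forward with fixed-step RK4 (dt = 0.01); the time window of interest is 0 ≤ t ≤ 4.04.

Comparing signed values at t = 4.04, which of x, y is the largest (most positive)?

largest component: x

t=0.000: state=(3.230, 3.670)
step 1 (dt=0.01): k1=(-2.505, 5.126), k2=(-2.534, 5.126), k3=(-2.534, 5.126), k4=(-2.562, 5.126); state += dt/6·(k1+2k2+2k3+k4)
t=0.010: state=(3.205, 3.721)
t=0.020: state=(3.179, 3.772)
t=0.030: state=(3.152, 3.824)
continuing one RK4 step at a time; state shown every 20 steps (Δt=0.2):
t=0.200: state=(2.639, 4.647)
t=0.400: state=(1.990, 5.341)
t=0.600: state=(1.436, 5.591)
t=0.800: state=(1.032, 5.439)
t=1.000: state=(0.762, 5.027)
t=1.200: state=(0.589, 4.495)
t=1.400: state=(0.479, 3.934)
t=1.600: state=(0.411, 3.398)
t=1.800: state=(0.369, 2.910)
t=2.000: state=(0.347, 2.480)
t=2.200: state=(0.338, 2.109)
t=2.400: state=(0.340, 1.793)
t=2.600: state=(0.351, 1.525)
t=2.800: state=(0.372, 1.301)
t=3.000: state=(0.401, 1.114)
t=3.200: state=(0.439, 0.959)
t=3.400: state=(0.488, 0.831)
t=3.600: state=(0.548, 0.726)
t=3.800: state=(0.621, 0.640)
t=4.000: state=(0.708, 0.572)
t=4.040: state=(0.727, 0.560)
compare at T: x=0.727, y=0.560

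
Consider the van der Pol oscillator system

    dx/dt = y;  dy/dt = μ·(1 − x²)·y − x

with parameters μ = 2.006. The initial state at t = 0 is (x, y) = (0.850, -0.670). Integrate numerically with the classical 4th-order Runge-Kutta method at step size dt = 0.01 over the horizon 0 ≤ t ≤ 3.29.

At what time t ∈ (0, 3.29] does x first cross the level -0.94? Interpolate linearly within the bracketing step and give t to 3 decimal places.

t=0.000: state=(0.850, -0.670)
step 1 (dt=0.01): k1=(-0.670, -1.223), k2=(-0.676, -1.231), k3=(-0.676, -1.231), k4=(-0.682, -1.239); state += dt/6·(k1+2k2+2k3+k4)
t=0.010: state=(0.843, -0.682)
t=0.020: state=(0.836, -0.695)
t=0.030: state=(0.829, -0.707)
continuing one RK4 step at a time; state shown every 20 steps (Δt=0.2):
t=0.200: state=(0.689, -0.956)
t=0.400: state=(0.459, -1.380)
t=0.600: state=(0.120, -2.056)
t=0.800: state=(-0.384, -3.004)
t=0.960: state=(-0.913, -3.492)
next step: t=0.970: state=(-0.948, -3.492) — x has crossed -0.94
linear interpolation between t=0.960 (-0.91283) and t=0.970 (-0.94776) → t≈0.968

t = 0.968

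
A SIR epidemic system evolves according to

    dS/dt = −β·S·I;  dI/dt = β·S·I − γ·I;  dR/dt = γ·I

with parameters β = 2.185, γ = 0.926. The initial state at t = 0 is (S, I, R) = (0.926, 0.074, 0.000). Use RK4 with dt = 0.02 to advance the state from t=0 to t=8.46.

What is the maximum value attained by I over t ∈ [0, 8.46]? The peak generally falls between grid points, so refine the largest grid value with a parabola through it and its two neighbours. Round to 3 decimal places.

max I = 0.245

t=0.000: state=(0.926, 0.074, 0.000)
step 1 (dt=0.02): k1=(-0.150, 0.081, 0.069), k2=(-0.151, 0.082, 0.069), k3=(-0.151, 0.082, 0.069), k4=(-0.153, 0.082, 0.070); state += dt/6·(k1+2k2+2k3+k4)
t=0.020: state=(0.923, 0.076, 0.001)
t=0.040: state=(0.920, 0.077, 0.003)
t=0.060: state=(0.917, 0.079, 0.004)
continuing one RK4 step at a time; state shown every 25 steps (Δt=0.5):
t=0.500: state=(0.833, 0.122, 0.045)
t=1.000: state=(0.707, 0.179, 0.114)
t=1.500: state=(0.566, 0.225, 0.209)
t=2.000: state=(0.436, 0.245, 0.319)
t=2.500: state=(0.335, 0.234, 0.431)
t=3.000: state=(0.263, 0.204, 0.533)
t=3.500: state=(0.215, 0.166, 0.618)
t=4.000: state=(0.183, 0.130, 0.687)
t=4.500: state=(0.162, 0.099, 0.740)
t=5.000: state=(0.147, 0.073, 0.779)
t=5.500: state=(0.137, 0.054, 0.809)
t=6.000: state=(0.131, 0.039, 0.830)
t=6.500: state=(0.126, 0.028, 0.846)
t=7.000: state=(0.123, 0.021, 0.857)
t=7.500: state=(0.120, 0.015, 0.865)
t=8.000: state=(0.119, 0.011, 0.871)
t=8.460: state=(0.118, 0.008, 0.875)
largest grid value and its neighbours: I(2.040)=0.24494, I(2.060)=0.24495, I(2.080)=0.24491
parabola through these three points peaks at t≈2.054 with I≈0.24495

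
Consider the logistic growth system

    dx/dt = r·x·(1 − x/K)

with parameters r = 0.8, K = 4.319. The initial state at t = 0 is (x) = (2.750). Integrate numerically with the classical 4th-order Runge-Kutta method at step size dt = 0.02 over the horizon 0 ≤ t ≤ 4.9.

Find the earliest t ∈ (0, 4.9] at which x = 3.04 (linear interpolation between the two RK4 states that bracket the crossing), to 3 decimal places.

t=0.000: state=(2.750)
step 1 (dt=0.02): k1=(0.799), k2=(0.797), k3=(0.797), k4=(0.796); state += dt/6·(k1+2k2+2k3+k4)
t=0.020: state=(2.766)
t=0.040: state=(2.782)
t=0.060: state=(2.798)
continuing one RK4 step at a time; state shown every 10 steps (Δt=0.2):
t=0.200: state=(2.906)
t=0.380: state=(3.039)
next step: t=0.400: state=(3.054) — x has crossed 3.04
linear interpolation between t=0.380 (3.03944) and t=0.400 (3.05381) → t≈0.381

t = 0.381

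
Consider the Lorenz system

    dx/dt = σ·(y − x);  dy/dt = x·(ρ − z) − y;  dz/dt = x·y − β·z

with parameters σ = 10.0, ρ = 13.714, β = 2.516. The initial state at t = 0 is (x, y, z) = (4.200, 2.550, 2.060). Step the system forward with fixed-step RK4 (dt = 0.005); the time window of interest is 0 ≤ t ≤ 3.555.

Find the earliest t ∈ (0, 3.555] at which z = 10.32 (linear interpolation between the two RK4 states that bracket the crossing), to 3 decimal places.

t = 0.239

t=0.000: state=(4.200, 2.550, 2.060)
step 1 (dt=0.005): k1=(-16.500, 46.397, 5.527), k2=(-14.928, 45.743, 5.869), k3=(-14.983, 45.786, 5.871), k4=(-13.462, 45.174, 6.207); state += dt/6·(k1+2k2+2k3+k4)
t=0.005: state=(4.125, 2.779, 2.089)
t=0.010: state=(4.065, 3.002, 2.122)
t=0.015: state=(4.019, 3.220, 2.158)
continuing one RK4 step at a time; state shown every 40 steps (Δt=0.2):
t=0.200: state=(7.540, 10.902, 7.498)
t=0.235: state=(8.705, 11.918, 9.993)
next step: t=0.240: state=(8.864, 12.013, 10.390) — z has crossed 10.32
linear interpolation between t=0.235 (9.99288) and t=0.240 (10.39029) → t≈0.239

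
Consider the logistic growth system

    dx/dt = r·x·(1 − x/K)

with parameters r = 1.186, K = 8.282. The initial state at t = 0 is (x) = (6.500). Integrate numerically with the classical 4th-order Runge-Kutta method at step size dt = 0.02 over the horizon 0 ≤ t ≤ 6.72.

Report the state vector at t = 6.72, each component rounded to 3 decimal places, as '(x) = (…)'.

t=0.000: state=(6.500)
step 1 (dt=0.02): k1=(1.659), k2=(1.647), k3=(1.648), k4=(1.636); state += dt/6·(k1+2k2+2k3+k4)
t=0.020: state=(6.533)
t=0.040: state=(6.565)
t=0.060: state=(6.598)
continuing one RK4 step at a time; state shown every 25 steps (Δt=0.5):
t=0.500: state=(7.192)
t=1.000: state=(7.642)
t=1.500: state=(7.916)
t=2.000: state=(8.075)
t=2.500: state=(8.167)
t=3.000: state=(8.218)
t=3.500: state=(8.246)
t=4.000: state=(8.262)
t=4.500: state=(8.271)
t=5.000: state=(8.276)
t=5.500: state=(8.279)
t=6.000: state=(8.280)
t=6.500: state=(8.281)
t=6.720: state=(8.281)

(x) = (8.281)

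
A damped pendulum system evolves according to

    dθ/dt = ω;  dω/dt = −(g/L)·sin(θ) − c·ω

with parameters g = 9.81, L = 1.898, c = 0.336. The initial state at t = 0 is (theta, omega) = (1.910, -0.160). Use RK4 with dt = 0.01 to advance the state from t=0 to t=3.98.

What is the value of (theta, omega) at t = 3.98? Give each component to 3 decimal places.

(theta, omega) = (-0.028, -1.980)

t=0.000: state=(1.910, -0.160)
step 1 (dt=0.01): k1=(-0.160, -4.820), k2=(-0.184, -4.814), k3=(-0.184, -4.814), k4=(-0.208, -4.807); state += dt/6·(k1+2k2+2k3+k4)
t=0.010: state=(1.908, -0.208)
t=0.020: state=(1.906, -0.256)
t=0.030: state=(1.903, -0.304)
continuing one RK4 step at a time; state shown every 20 steps (Δt=0.2):
t=0.200: state=(1.783, -1.107)
t=0.400: state=(1.469, -2.028)
t=0.600: state=(0.979, -2.831)
t=0.800: state=(0.361, -3.261)
t=1.000: state=(-0.284, -3.080)
t=1.200: state=(-0.833, -2.344)
t=1.400: state=(-1.203, -1.336)
t=1.600: state=(-1.365, -0.286)
t=1.800: state=(-1.321, 0.710)
t=2.000: state=(-1.088, 1.600)
t=2.200: state=(-0.696, 2.275)
t=2.400: state=(-0.204, 2.559)
t=2.600: state=(0.294, 2.342)
t=2.800: state=(0.704, 1.703)
t=3.000: state=(0.961, 0.845)
t=3.200: state=(1.039, -0.059)
t=3.400: state=(0.941, -0.898)
t=3.600: state=(0.691, -1.573)
t=3.800: state=(0.331, -1.961)
t=3.980: state=(-0.028, -1.980)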